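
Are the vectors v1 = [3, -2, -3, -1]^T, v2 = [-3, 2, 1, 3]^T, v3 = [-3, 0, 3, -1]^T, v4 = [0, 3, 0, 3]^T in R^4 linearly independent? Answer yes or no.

no

Form the matrix with these vectors as rows and row reduce.
R2 ← R2 + R1: [0, 0, -2, 2]
R3 ← R3 + R1: [0, -2, 0, -2]
Swap R2 ↔ R3
R4 ← R4 + (3/2)·R2: [0, 0, 0, 0]
3 nonzero rows, so the 4 vectors span a space of dimension 3.
Since 3 < 4, the vectors are linearly dependent.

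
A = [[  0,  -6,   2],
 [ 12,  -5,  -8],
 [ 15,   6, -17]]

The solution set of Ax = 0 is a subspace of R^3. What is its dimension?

0

Row reduce to echelon form.
Swap R1 ↔ R2
R3 ← R3 − (5/4)·R1: [0, 49/4, -7]
R3 ← R3 + (49/24)·R2: [0, 0, -35/12]
3 nonzero rows, so rank(A) = 3.
A has 3 columns; by rank–nullity, nullity = 3 − 3 = 0.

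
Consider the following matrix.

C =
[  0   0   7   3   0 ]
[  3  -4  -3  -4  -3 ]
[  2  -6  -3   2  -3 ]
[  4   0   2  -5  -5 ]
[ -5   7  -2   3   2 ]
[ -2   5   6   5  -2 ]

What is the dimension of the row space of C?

5

Row reduce to echelon form.
Swap R1 ↔ R2
R3 ← R3 − (2/3)·R1: [0, -10/3, -1, 14/3, -1]
R4 ← R4 − (4/3)·R1: [0, 16/3, 6, 1/3, -1]
R5 ← R5 + (5/3)·R1: [0, 1/3, -7, -11/3, -3]
R6 ← R6 + (2/3)·R1: [0, 7/3, 4, 7/3, -4]
Swap R2 ↔ R3
R4 ← R4 + (8/5)·R2: [0, 0, 22/5, 39/5, -13/5]
R5 ← R5 + (1/10)·R2: [0, 0, -71/10, -16/5, -31/10]
R6 ← R6 + (7/10)·R2: [0, 0, 33/10, 28/5, -47/10]
R4 ← R4 − (22/35)·R3: [0, 0, 0, 207/35, -13/5]
R5 ← R5 + (71/70)·R3: [0, 0, 0, -11/70, -31/10]
R6 ← R6 − (33/70)·R3: [0, 0, 0, 293/70, -47/10]
R5 ← R5 + (11/414)·R4: [0, 0, 0, 0, -656/207]
R6 ← R6 − (293/414)·R4: [0, 0, 0, 0, -592/207]
R6 ← R6 − (37/41)·R5: [0, 0, 0, 0, 0]
Echelon form has 5 nonzero rows, so rank(C) = 5.
The row space has dimension equal to the rank: 5.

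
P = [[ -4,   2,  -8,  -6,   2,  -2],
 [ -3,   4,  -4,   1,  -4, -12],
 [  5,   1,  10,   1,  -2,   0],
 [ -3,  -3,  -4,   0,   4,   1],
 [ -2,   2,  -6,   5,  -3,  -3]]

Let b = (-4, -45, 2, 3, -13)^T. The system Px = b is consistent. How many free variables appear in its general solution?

1

Row reduce the augmented matrix [P | b].
R2 ← R2 − (3/4)·R1: [0, 5/2, 2, 11/2, -11/2, -21/2, -42]
R3 ← R3 + (5/4)·R1: [0, 7/2, 0, -13/2, 1/2, -5/2, -3]
R4 ← R4 − (3/4)·R1: [0, -9/2, 2, 9/2, 5/2, 5/2, 6]
R5 ← R5 − (1/2)·R1: [0, 1, -2, 8, -4, -2, -11]
R3 ← R3 − (7/5)·R2: [0, 0, -14/5, -71/5, 41/5, 61/5, 279/5]
R4 ← R4 + (9/5)·R2: [0, 0, 28/5, 72/5, -37/5, -82/5, -348/5]
R5 ← R5 − (2/5)·R2: [0, 0, -14/5, 29/5, -9/5, 11/5, 29/5]
R4 ← R4 + (2)·R3: [0, 0, 0, -14, 9, 8, 42]
R5 ← R5 − R3: [0, 0, 0, 20, -10, -10, -50]
R5 ← R5 + (10/7)·R4: [0, 0, 0, 0, 20/7, 10/7, 10]
The echelon form has 5 nonzero rows, and every pivot lies in the first 6 columns, so rank(P) = rank([P|b]) = 5.
The system is consistent.
Free variables = (unknowns) − (rank) = 6 − 5 = 1.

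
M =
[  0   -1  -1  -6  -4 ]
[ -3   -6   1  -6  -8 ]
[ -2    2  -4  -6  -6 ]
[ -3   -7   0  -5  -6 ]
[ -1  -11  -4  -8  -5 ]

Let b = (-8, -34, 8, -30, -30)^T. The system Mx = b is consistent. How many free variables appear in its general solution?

Row reduce the augmented matrix [M | b].
Swap R1 ↔ R2
R3 ← R3 − (2/3)·R1: [0, 6, -14/3, -2, -2/3, 92/3]
R4 ← R4 − R1: [0, -1, -1, 1, 2, 4]
R5 ← R5 − (1/3)·R1: [0, -9, -13/3, -6, -7/3, -56/3]
R3 ← R3 + (6)·R2: [0, 0, -32/3, -38, -74/3, -52/3]
R4 ← R4 − R2: [0, 0, 0, 7, 6, 12]
R5 ← R5 − (9)·R2: [0, 0, 14/3, 48, 101/3, 160/3]
R5 ← R5 + (7/16)·R3: [0, 0, 0, 251/8, 183/8, 183/4]
R5 ← R5 − (251/56)·R4: [0, 0, 0, 0, -225/56, -225/28]
The echelon form has 5 nonzero rows, and every pivot lies in the first 5 columns, so rank(M) = rank([M|b]) = 5.
The system is consistent.
Free variables = (unknowns) − (rank) = 5 − 5 = 0.

0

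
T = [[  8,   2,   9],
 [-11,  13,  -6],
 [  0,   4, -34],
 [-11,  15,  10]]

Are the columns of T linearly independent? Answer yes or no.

yes

Row reduce T to echelon form.
R2 ← R2 + (11/8)·R1: [0, 63/4, 51/8]
R4 ← R4 + (11/8)·R1: [0, 71/4, 179/8]
R3 ← R3 − (16/63)·R2: [0, 0, -748/21]
R4 ← R4 − (71/63)·R2: [0, 0, 319/21]
R4 ← R4 + (29/68)·R3: [0, 0, 0]
3 pivots among 3 columns.
Every column is a pivot column, so the columns are linearly independent.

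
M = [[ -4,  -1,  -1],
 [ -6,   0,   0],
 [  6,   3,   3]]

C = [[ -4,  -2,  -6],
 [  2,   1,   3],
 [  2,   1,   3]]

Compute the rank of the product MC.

1

First compute MC:
[[ 12,   6,  18],
 [ 24,  12,  36],
 [-12,  -6, -18]]
Now row reduce the product.
R2 ← R2 − (2)·R1: [0, 0, 0]
R3 ← R3 + R1: [0, 0, 0]
1 nonzero row, so rank(MC) = 1.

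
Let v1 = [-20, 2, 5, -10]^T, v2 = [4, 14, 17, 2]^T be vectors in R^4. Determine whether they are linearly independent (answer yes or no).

yes

Form the matrix with these vectors as rows and row reduce.
R2 ← R2 + (1/5)·R1: [0, 72/5, 18, 0]
2 nonzero rows, so the 2 vectors span a space of dimension 2.
Since 2 = 2, the vectors are linearly independent.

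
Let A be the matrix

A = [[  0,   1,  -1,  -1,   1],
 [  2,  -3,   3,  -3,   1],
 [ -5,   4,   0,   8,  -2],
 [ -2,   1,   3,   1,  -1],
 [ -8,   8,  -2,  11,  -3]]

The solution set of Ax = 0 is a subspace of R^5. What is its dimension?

Row reduce to echelon form.
Swap R1 ↔ R2
R3 ← R3 + (5/2)·R1: [0, -7/2, 15/2, 1/2, 1/2]
R4 ← R4 + R1: [0, -2, 6, -2, 0]
R5 ← R5 + (4)·R1: [0, -4, 10, -1, 1]
R3 ← R3 + (7/2)·R2: [0, 0, 4, -3, 4]
R4 ← R4 + (2)·R2: [0, 0, 4, -4, 2]
R5 ← R5 + (4)·R2: [0, 0, 6, -5, 5]
R4 ← R4 − R3: [0, 0, 0, -1, -2]
R5 ← R5 − (3/2)·R3: [0, 0, 0, -1/2, -1]
R5 ← R5 − (1/2)·R4: [0, 0, 0, 0, 0]
4 nonzero rows, so rank(A) = 4.
A has 5 columns; by rank–nullity, nullity = 5 − 4 = 1.

1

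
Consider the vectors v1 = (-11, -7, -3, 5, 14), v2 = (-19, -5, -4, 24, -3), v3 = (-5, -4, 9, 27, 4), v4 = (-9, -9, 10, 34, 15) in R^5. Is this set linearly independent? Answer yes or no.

Form the matrix with these vectors as rows and row reduce.
R2 ← R2 − (19/11)·R1: [0, 78/11, 13/11, 169/11, -299/11]
R3 ← R3 − (5/11)·R1: [0, -9/11, 114/11, 272/11, -26/11]
R4 ← R4 − (9/11)·R1: [0, -36/11, 137/11, 329/11, 39/11]
R3 ← R3 + (3/26)·R2: [0, 0, 21/2, 53/2, -11/2]
R4 ← R4 + (6/13)·R2: [0, 0, 13, 37, -9]
R4 ← R4 − (26/21)·R3: [0, 0, 0, 88/21, -46/21]
4 nonzero rows, so the 4 vectors span a space of dimension 4.
Since 4 = 4, the vectors are linearly independent.

yes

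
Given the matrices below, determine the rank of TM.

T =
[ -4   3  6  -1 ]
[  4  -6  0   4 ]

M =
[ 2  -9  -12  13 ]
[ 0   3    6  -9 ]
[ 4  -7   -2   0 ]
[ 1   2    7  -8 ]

First compute TM:
[[ 15,   1,  47, -71],
 [ 12, -46, -56,  74]]
Now row reduce the product.
R2 ← R2 − (4/5)·R1: [0, -234/5, -468/5, 654/5]
2 nonzero rows, so rank(TM) = 2.

2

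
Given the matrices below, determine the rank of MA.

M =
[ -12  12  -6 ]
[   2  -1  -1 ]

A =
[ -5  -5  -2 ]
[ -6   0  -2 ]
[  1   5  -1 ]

First compute MA:
[[-18,  30,   6],
 [ -5, -15,  -1]]
Now row reduce the product.
R2 ← R2 − (5/18)·R1: [0, -70/3, -8/3]
2 nonzero rows, so rank(MA) = 2.

2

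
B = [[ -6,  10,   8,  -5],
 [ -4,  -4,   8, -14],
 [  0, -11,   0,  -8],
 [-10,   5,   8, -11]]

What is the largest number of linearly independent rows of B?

Row reduce to echelon form.
R2 ← R2 − (2/3)·R1: [0, -32/3, 8/3, -32/3]
R4 ← R4 − (5/3)·R1: [0, -35/3, -16/3, -8/3]
R3 ← R3 − (33/32)·R2: [0, 0, -11/4, 3]
R4 ← R4 − (35/32)·R2: [0, 0, -33/4, 9]
R4 ← R4 − (3)·R3: [0, 0, 0, 0]
Echelon form has 3 nonzero rows, so rank(B) = 3.
The rank gives the maximum number of linearly independent rows: 3.

3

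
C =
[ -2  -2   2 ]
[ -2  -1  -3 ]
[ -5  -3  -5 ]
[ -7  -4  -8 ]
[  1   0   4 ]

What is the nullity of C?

Row reduce to echelon form.
R2 ← R2 − R1: [0, 1, -5]
R3 ← R3 − (5/2)·R1: [0, 2, -10]
R4 ← R4 − (7/2)·R1: [0, 3, -15]
R5 ← R5 + (1/2)·R1: [0, -1, 5]
R3 ← R3 − (2)·R2: [0, 0, 0]
R4 ← R4 − (3)·R2: [0, 0, 0]
R5 ← R5 + R2: [0, 0, 0]
2 nonzero rows, so rank(C) = 2.
C has 3 columns; by rank–nullity, nullity = 3 − 2 = 1.

1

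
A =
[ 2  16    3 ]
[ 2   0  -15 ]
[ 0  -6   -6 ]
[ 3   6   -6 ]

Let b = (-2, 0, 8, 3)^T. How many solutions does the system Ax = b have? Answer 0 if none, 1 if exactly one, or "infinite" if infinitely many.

Row reduce the augmented matrix [A | b].
R2 ← R2 − R1: [0, -16, -18, 2]
R4 ← R4 − (3/2)·R1: [0, -18, -21/2, 6]
R3 ← R3 − (3/8)·R2: [0, 0, 3/4, 29/4]
R4 ← R4 − (9/8)·R2: [0, 0, 39/4, 15/4]
R4 ← R4 − (13)·R3: [0, 0, 0, -181/2]
The echelon form has 4 nonzero rows; the last pivot sits in the augmented column, so rank(A) = 3 but rank([A|b]) = 4.
Since the ranks differ, the system is inconsistent.
It has no solutions.

0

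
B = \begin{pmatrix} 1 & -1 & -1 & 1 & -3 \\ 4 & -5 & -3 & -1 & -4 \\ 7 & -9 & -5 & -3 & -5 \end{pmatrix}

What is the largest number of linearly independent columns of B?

Row reduce to echelon form.
R2 ← R2 − (4)·R1: [0, -1, 1, -5, 8]
R3 ← R3 − (7)·R1: [0, -2, 2, -10, 16]
R3 ← R3 − (2)·R2: [0, 0, 0, 0, 0]
Echelon form has 2 nonzero rows, so rank(B) = 2.
The rank gives the maximum number of linearly independent columns: 2.

2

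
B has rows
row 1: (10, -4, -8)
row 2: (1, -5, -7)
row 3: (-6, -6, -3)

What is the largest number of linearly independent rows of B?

3

Row reduce to echelon form.
R2 ← R2 − (1/10)·R1: [0, -23/5, -31/5]
R3 ← R3 + (3/5)·R1: [0, -42/5, -39/5]
R3 ← R3 − (42/23)·R2: [0, 0, 81/23]
Echelon form has 3 nonzero rows, so rank(B) = 3.
The rank gives the maximum number of linearly independent rows: 3.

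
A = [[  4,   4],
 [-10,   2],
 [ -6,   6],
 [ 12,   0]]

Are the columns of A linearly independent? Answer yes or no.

yes

Row reduce A to echelon form.
R2 ← R2 + (5/2)·R1: [0, 12]
R3 ← R3 + (3/2)·R1: [0, 12]
R4 ← R4 − (3)·R1: [0, -12]
R3 ← R3 − R2: [0, 0]
R4 ← R4 + R2: [0, 0]
2 pivots among 2 columns.
Every column is a pivot column, so the columns are linearly independent.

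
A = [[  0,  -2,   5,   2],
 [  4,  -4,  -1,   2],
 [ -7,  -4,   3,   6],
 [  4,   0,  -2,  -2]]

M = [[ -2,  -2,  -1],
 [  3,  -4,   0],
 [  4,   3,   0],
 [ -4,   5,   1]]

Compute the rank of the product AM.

First compute AM:
[[  6,  33,   2],
 [-32,  15,  -2],
 [-10,  69,  13],
 [ -8, -24,  -6]]
Now row reduce the product.
R2 ← R2 + (16/3)·R1: [0, 191, 26/3]
R3 ← R3 + (5/3)·R1: [0, 124, 49/3]
R4 ← R4 + (4/3)·R1: [0, 20, -10/3]
R3 ← R3 − (124/191)·R2: [0, 0, 2045/191]
R4 ← R4 − (20/191)·R2: [0, 0, -810/191]
R4 ← R4 + (162/409)·R3: [0, 0, 0]
3 nonzero rows, so rank(AM) = 3.

3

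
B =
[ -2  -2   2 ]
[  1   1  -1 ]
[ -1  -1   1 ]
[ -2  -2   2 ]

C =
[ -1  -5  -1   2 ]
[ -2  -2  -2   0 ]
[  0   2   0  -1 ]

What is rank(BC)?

First compute BC:
[[  6,  18,   6,  -6],
 [ -3,  -9,  -3,   3],
 [  3,   9,   3,  -3],
 [  6,  18,   6,  -6]]
Now row reduce the product.
R2 ← R2 + (1/2)·R1: [0, 0, 0, 0]
R3 ← R3 − (1/2)·R1: [0, 0, 0, 0]
R4 ← R4 − R1: [0, 0, 0, 0]
1 nonzero row, so rank(BC) = 1.

1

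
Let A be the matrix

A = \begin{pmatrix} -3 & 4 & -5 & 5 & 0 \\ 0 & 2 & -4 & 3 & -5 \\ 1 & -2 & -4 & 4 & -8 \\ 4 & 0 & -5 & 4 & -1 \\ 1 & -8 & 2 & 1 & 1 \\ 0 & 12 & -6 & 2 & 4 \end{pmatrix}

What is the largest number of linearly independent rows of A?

Row reduce to echelon form.
R3 ← R3 + (1/3)·R1: [0, -2/3, -17/3, 17/3, -8]
R4 ← R4 + (4/3)·R1: [0, 16/3, -35/3, 32/3, -1]
R5 ← R5 + (1/3)·R1: [0, -20/3, 1/3, 8/3, 1]
R3 ← R3 + (1/3)·R2: [0, 0, -7, 20/3, -29/3]
R4 ← R4 − (8/3)·R2: [0, 0, -1, 8/3, 37/3]
R5 ← R5 + (10/3)·R2: [0, 0, -13, 38/3, -47/3]
R6 ← R6 − (6)·R2: [0, 0, 18, -16, 34]
R4 ← R4 − (1/7)·R3: [0, 0, 0, 12/7, 96/7]
R5 ← R5 − (13/7)·R3: [0, 0, 0, 2/7, 16/7]
R6 ← R6 + (18/7)·R3: [0, 0, 0, 8/7, 64/7]
R5 ← R5 − (1/6)·R4: [0, 0, 0, 0, 0]
R6 ← R6 − (2/3)·R4: [0, 0, 0, 0, 0]
Echelon form has 4 nonzero rows, so rank(A) = 4.
The rank gives the maximum number of linearly independent rows: 4.

4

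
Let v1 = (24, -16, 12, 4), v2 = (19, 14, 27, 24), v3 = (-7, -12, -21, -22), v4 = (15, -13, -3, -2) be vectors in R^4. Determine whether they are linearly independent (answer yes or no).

yes

Form the matrix with these vectors as rows and row reduce.
R2 ← R2 − (19/24)·R1: [0, 80/3, 35/2, 125/6]
R3 ← R3 + (7/24)·R1: [0, -50/3, -35/2, -125/6]
R4 ← R4 − (5/8)·R1: [0, -3, -21/2, -9/2]
R3 ← R3 + (5/8)·R2: [0, 0, -105/16, -125/16]
R4 ← R4 + (9/80)·R2: [0, 0, -273/32, -69/32]
R4 ← R4 − (13/10)·R3: [0, 0, 0, 8]
4 nonzero rows, so the 4 vectors span a space of dimension 4.
Since 4 = 4, the vectors are linearly independent.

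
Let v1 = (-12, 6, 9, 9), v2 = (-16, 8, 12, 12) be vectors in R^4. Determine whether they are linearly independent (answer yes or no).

Form the matrix with these vectors as rows and row reduce.
R2 ← R2 − (4/3)·R1: [0, 0, 0, 0]
1 nonzero row, so the 2 vectors span a space of dimension 1.
Since 1 < 2, the vectors are linearly dependent.

no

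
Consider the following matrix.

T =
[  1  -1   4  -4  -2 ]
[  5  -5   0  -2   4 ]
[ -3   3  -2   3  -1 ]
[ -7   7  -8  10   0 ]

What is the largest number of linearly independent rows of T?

Row reduce to echelon form.
R2 ← R2 − (5)·R1: [0, 0, -20, 18, 14]
R3 ← R3 + (3)·R1: [0, 0, 10, -9, -7]
R4 ← R4 + (7)·R1: [0, 0, 20, -18, -14]
R3 ← R3 + (1/2)·R2: [0, 0, 0, 0, 0]
R4 ← R4 + R2: [0, 0, 0, 0, 0]
Echelon form has 2 nonzero rows, so rank(T) = 2.
The rank gives the maximum number of linearly independent rows: 2.

2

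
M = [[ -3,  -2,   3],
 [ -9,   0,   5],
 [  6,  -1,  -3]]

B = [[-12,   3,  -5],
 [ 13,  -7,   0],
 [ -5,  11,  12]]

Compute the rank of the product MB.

First compute MB:
[[ -5,  38,  51],
 [ 83,  28, 105],
 [-70,  -8, -66]]
Now row reduce the product.
R2 ← R2 + (83/5)·R1: [0, 3294/5, 4758/5]
R3 ← R3 − (14)·R1: [0, -540, -780]
R3 ← R3 + (50/61)·R2: [0, 0, 0]
2 nonzero rows, so rank(MB) = 2.

2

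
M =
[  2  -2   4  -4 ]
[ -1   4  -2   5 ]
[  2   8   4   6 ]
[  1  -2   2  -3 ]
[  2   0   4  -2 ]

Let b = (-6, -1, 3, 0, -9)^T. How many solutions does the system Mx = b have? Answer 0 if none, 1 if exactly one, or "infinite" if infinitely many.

Row reduce the augmented matrix [M | b].
R2 ← R2 + (1/2)·R1: [0, 3, 0, 3, -4]
R3 ← R3 − R1: [0, 10, 0, 10, 9]
R4 ← R4 − (1/2)·R1: [0, -1, 0, -1, 3]
R5 ← R5 − R1: [0, 2, 0, 2, -3]
R3 ← R3 − (10/3)·R2: [0, 0, 0, 0, 67/3]
R4 ← R4 + (1/3)·R2: [0, 0, 0, 0, 5/3]
R5 ← R5 − (2/3)·R2: [0, 0, 0, 0, -1/3]
R4 ← R4 − (5/67)·R3: [0, 0, 0, 0, 0]
R5 ← R5 + (1/67)·R3: [0, 0, 0, 0, 0]
The echelon form has 3 nonzero rows; the last pivot sits in the augmented column, so rank(M) = 2 but rank([M|b]) = 3.
Since the ranks differ, the system is inconsistent.
It has no solutions.

0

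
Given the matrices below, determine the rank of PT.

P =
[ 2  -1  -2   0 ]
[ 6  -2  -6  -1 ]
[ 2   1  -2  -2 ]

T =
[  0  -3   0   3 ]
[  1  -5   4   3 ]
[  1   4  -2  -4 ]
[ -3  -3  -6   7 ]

2

First compute PT:
[[ -3,  -9,   0,  11],
 [ -5, -29,  10,  29],
 [  5, -13,  20,   3]]
Now row reduce the product.
R2 ← R2 − (5/3)·R1: [0, -14, 10, 32/3]
R3 ← R3 + (5/3)·R1: [0, -28, 20, 64/3]
R3 ← R3 − (2)·R2: [0, 0, 0, 0]
2 nonzero rows, so rank(PT) = 2.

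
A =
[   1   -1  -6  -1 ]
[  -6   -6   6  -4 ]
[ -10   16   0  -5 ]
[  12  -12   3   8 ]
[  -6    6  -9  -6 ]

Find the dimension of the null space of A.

1

Row reduce to echelon form.
R2 ← R2 + (6)·R1: [0, -12, -30, -10]
R3 ← R3 + (10)·R1: [0, 6, -60, -15]
R4 ← R4 − (12)·R1: [0, 0, 75, 20]
R5 ← R5 + (6)·R1: [0, 0, -45, -12]
R3 ← R3 + (1/2)·R2: [0, 0, -75, -20]
R4 ← R4 + R3: [0, 0, 0, 0]
R5 ← R5 − (3/5)·R3: [0, 0, 0, 0]
3 nonzero rows, so rank(A) = 3.
A has 4 columns; by rank–nullity, nullity = 4 − 3 = 1.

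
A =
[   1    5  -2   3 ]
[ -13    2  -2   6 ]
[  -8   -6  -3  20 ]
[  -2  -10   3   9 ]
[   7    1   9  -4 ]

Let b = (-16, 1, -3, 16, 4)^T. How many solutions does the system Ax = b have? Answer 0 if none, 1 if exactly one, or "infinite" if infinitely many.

Row reduce the augmented matrix [A | b].
R2 ← R2 + (13)·R1: [0, 67, -28, 45, -207]
R3 ← R3 + (8)·R1: [0, 34, -19, 44, -131]
R4 ← R4 + (2)·R1: [0, 0, -1, 15, -16]
R5 ← R5 − (7)·R1: [0, -34, 23, -25, 116]
R3 ← R3 − (34/67)·R2: [0, 0, -321/67, 1418/67, -1739/67]
R5 ← R5 + (34/67)·R2: [0, 0, 589/67, -145/67, 734/67]
R4 ← R4 − (67/321)·R3: [0, 0, 0, 3397/321, -3397/321]
R5 ← R5 + (589/321)·R3: [0, 0, 0, 11771/321, -11771/321]
R5 ← R5 − (149/43)·R4: [0, 0, 0, 0, 0]
The echelon form has 4 nonzero rows, and every pivot lies in the first 4 columns, so rank(A) = rank([A|b]) = 4.
The system is consistent.
rank = 4 = number of unknowns, so the solution is unique.

1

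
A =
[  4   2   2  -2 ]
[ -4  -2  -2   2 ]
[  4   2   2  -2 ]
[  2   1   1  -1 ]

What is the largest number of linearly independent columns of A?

1

Row reduce to echelon form.
R2 ← R2 + R1: [0, 0, 0, 0]
R3 ← R3 − R1: [0, 0, 0, 0]
R4 ← R4 − (1/2)·R1: [0, 0, 0, 0]
Echelon form has 1 nonzero row, so rank(A) = 1.
The rank gives the maximum number of linearly independent columns: 1.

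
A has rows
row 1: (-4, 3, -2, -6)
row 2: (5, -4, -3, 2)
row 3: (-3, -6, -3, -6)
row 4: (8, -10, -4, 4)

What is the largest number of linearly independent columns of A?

3

Row reduce to echelon form.
R2 ← R2 + (5/4)·R1: [0, -1/4, -11/2, -11/2]
R3 ← R3 − (3/4)·R1: [0, -33/4, -3/2, -3/2]
R4 ← R4 + (2)·R1: [0, -4, -8, -8]
R3 ← R3 − (33)·R2: [0, 0, 180, 180]
R4 ← R4 − (16)·R2: [0, 0, 80, 80]
R4 ← R4 − (4/9)·R3: [0, 0, 0, 0]
Echelon form has 3 nonzero rows, so rank(A) = 3.
The rank gives the maximum number of linearly independent columns: 3.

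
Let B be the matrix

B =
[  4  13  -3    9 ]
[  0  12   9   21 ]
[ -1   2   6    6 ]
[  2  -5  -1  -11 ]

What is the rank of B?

Row reduce to echelon form.
R3 ← R3 + (1/4)·R1: [0, 21/4, 21/4, 33/4]
R4 ← R4 − (1/2)·R1: [0, -23/2, 1/2, -31/2]
R3 ← R3 − (7/16)·R2: [0, 0, 21/16, -15/16]
R4 ← R4 + (23/24)·R2: [0, 0, 73/8, 37/8]
R4 ← R4 − (146/21)·R3: [0, 0, 0, 78/7]
Echelon form has 4 nonzero rows, so rank(B) = 4.

4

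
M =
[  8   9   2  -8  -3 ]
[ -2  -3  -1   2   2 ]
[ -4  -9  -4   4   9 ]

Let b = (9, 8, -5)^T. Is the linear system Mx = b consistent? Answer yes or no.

no

Row reduce the augmented matrix [M | b].
R2 ← R2 + (1/4)·R1: [0, -3/4, -1/2, 0, 5/4, 41/4]
R3 ← R3 + (1/2)·R1: [0, -9/2, -3, 0, 15/2, -1/2]
R3 ← R3 − (6)·R2: [0, 0, 0, 0, 0, -62]
The echelon form has 3 nonzero rows; the last pivot sits in the augmented column, so rank(M) = 2 but rank([M|b]) = 3.
Since the ranks differ, the system is inconsistent.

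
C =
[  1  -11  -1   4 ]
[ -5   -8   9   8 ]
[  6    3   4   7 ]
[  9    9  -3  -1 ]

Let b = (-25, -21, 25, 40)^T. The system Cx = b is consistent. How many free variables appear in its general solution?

0

Row reduce the augmented matrix [C | b].
R2 ← R2 + (5)·R1: [0, -63, 4, 28, -146]
R3 ← R3 − (6)·R1: [0, 69, 10, -17, 175]
R4 ← R4 − (9)·R1: [0, 108, 6, -37, 265]
R3 ← R3 + (23/21)·R2: [0, 0, 302/21, 41/3, 317/21]
R4 ← R4 + (12/7)·R2: [0, 0, 90/7, 11, 103/7]
R4 ← R4 − (135/151)·R3: [0, 0, 0, -184/151, 184/151]
The echelon form has 4 nonzero rows, and every pivot lies in the first 4 columns, so rank(C) = rank([C|b]) = 4.
The system is consistent.
Free variables = (unknowns) − (rank) = 4 − 4 = 0.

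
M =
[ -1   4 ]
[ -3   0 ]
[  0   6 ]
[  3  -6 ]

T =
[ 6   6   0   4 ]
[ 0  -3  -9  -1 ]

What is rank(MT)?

First compute MT:
[[ -6, -18, -36,  -8],
 [-18, -18,   0, -12],
 [  0, -18, -54,  -6],
 [ 18,  36,  54,  18]]
Now row reduce the product.
R2 ← R2 − (3)·R1: [0, 36, 108, 12]
R4 ← R4 + (3)·R1: [0, -18, -54, -6]
R3 ← R3 + (1/2)·R2: [0, 0, 0, 0]
R4 ← R4 + (1/2)·R2: [0, 0, 0, 0]
2 nonzero rows, so rank(MT) = 2.

2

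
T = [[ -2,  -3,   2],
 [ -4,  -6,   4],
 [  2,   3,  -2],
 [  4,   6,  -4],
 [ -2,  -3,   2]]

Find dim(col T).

1

Row reduce to echelon form.
R2 ← R2 − (2)·R1: [0, 0, 0]
R3 ← R3 + R1: [0, 0, 0]
R4 ← R4 + (2)·R1: [0, 0, 0]
R5 ← R5 − R1: [0, 0, 0]
Echelon form has 1 nonzero row, so rank(T) = 1.
The column space has dimension equal to the rank: 1.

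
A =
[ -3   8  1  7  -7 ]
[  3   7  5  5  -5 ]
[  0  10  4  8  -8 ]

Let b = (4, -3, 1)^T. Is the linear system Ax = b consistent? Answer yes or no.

no

Row reduce the augmented matrix [A | b].
R2 ← R2 + R1: [0, 15, 6, 12, -12, 1]
R3 ← R3 − (2/3)·R2: [0, 0, 0, 0, 0, 1/3]
The echelon form has 3 nonzero rows; the last pivot sits in the augmented column, so rank(A) = 2 but rank([A|b]) = 3.
Since the ranks differ, the system is inconsistent.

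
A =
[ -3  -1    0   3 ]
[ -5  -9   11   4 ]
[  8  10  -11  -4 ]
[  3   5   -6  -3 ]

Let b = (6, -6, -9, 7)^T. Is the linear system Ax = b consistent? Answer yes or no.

Row reduce the augmented matrix [A | b].
R2 ← R2 − (5/3)·R1: [0, -22/3, 11, -1, -16]
R3 ← R3 + (8/3)·R1: [0, 22/3, -11, 4, 7]
R4 ← R4 + R1: [0, 4, -6, 0, 13]
R3 ← R3 + R2: [0, 0, 0, 3, -9]
R4 ← R4 + (6/11)·R2: [0, 0, 0, -6/11, 47/11]
R4 ← R4 + (2/11)·R3: [0, 0, 0, 0, 29/11]
The echelon form has 4 nonzero rows; the last pivot sits in the augmented column, so rank(A) = 3 but rank([A|b]) = 4.
Since the ranks differ, the system is inconsistent.

no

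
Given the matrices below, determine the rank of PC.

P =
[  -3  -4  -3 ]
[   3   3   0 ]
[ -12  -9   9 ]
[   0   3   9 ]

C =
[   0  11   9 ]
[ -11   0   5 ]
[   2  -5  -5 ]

2

First compute PC:
[[ 38, -18, -32],
 [-33,  33,  42],
 [117, -177, -198],
 [-15, -45, -30]]
Now row reduce the product.
R2 ← R2 + (33/38)·R1: [0, 330/19, 270/19]
R3 ← R3 − (117/38)·R1: [0, -2310/19, -1890/19]
R4 ← R4 + (15/38)·R1: [0, -990/19, -810/19]
R3 ← R3 + (7)·R2: [0, 0, 0]
R4 ← R4 + (3)·R2: [0, 0, 0]
2 nonzero rows, so rank(PC) = 2.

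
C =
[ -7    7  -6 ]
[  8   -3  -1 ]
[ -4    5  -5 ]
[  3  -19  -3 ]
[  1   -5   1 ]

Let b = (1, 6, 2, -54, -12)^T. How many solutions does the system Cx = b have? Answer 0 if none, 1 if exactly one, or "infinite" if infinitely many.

Row reduce the augmented matrix [C | b].
R2 ← R2 + (8/7)·R1: [0, 5, -55/7, 50/7]
R3 ← R3 − (4/7)·R1: [0, 1, -11/7, 10/7]
R4 ← R4 + (3/7)·R1: [0, -16, -39/7, -375/7]
R5 ← R5 + (1/7)·R1: [0, -4, 1/7, -83/7]
R3 ← R3 − (1/5)·R2: [0, 0, 0, 0]
R4 ← R4 + (16/5)·R2: [0, 0, -215/7, -215/7]
R5 ← R5 + (4/5)·R2: [0, 0, -43/7, -43/7]
Swap R3 ↔ R4
R5 ← R5 − (1/5)·R3: [0, 0, 0, 0]
The echelon form has 3 nonzero rows, and every pivot lies in the first 3 columns, so rank(C) = rank([C|b]) = 3.
The system is consistent.
rank = 3 = number of unknowns, so the solution is unique.

1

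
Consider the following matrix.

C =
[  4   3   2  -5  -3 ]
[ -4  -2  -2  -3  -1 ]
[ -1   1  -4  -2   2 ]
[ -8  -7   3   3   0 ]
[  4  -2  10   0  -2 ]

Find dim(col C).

Row reduce to echelon form.
R2 ← R2 + R1: [0, 1, 0, -8, -4]
R3 ← R3 + (1/4)·R1: [0, 7/4, -7/2, -13/4, 5/4]
R4 ← R4 + (2)·R1: [0, -1, 7, -7, -6]
R5 ← R5 − R1: [0, -5, 8, 5, 1]
R3 ← R3 − (7/4)·R2: [0, 0, -7/2, 43/4, 33/4]
R4 ← R4 + R2: [0, 0, 7, -15, -10]
R5 ← R5 + (5)·R2: [0, 0, 8, -35, -19]
R4 ← R4 + (2)·R3: [0, 0, 0, 13/2, 13/2]
R5 ← R5 + (16/7)·R3: [0, 0, 0, -73/7, -1/7]
R5 ← R5 + (146/91)·R4: [0, 0, 0, 0, 72/7]
Echelon form has 5 nonzero rows, so rank(C) = 5.
The column space has dimension equal to the rank: 5.

5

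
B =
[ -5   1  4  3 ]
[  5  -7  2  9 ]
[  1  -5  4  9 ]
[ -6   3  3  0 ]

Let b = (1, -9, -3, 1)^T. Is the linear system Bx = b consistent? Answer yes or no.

Row reduce the augmented matrix [B | b].
R2 ← R2 + R1: [0, -6, 6, 12, -8]
R3 ← R3 + (1/5)·R1: [0, -24/5, 24/5, 48/5, -14/5]
R4 ← R4 − (6/5)·R1: [0, 9/5, -9/5, -18/5, -1/5]
R3 ← R3 − (4/5)·R2: [0, 0, 0, 0, 18/5]
R4 ← R4 + (3/10)·R2: [0, 0, 0, 0, -13/5]
R4 ← R4 + (13/18)·R3: [0, 0, 0, 0, 0]
The echelon form has 3 nonzero rows; the last pivot sits in the augmented column, so rank(B) = 2 but rank([B|b]) = 3.
Since the ranks differ, the system is inconsistent.

no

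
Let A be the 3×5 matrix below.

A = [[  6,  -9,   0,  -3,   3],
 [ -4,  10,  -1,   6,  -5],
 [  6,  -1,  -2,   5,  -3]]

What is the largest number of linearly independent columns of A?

Row reduce to echelon form.
R2 ← R2 + (2/3)·R1: [0, 4, -1, 4, -3]
R3 ← R3 − R1: [0, 8, -2, 8, -6]
R3 ← R3 − (2)·R2: [0, 0, 0, 0, 0]
Echelon form has 2 nonzero rows, so rank(A) = 2.
The rank gives the maximum number of linearly independent columns: 2.

2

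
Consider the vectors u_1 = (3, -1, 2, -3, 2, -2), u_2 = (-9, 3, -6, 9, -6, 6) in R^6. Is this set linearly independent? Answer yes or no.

no

Form the matrix with these vectors as rows and row reduce.
R2 ← R2 + (3)·R1: [0, 0, 0, 0, 0, 0]
1 nonzero row, so the 2 vectors span a space of dimension 1.
Since 1 < 2, the vectors are linearly dependent.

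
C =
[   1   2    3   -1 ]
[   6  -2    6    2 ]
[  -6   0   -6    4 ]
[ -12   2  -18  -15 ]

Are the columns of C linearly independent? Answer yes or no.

Row reduce C to echelon form.
R2 ← R2 − (6)·R1: [0, -14, -12, 8]
R3 ← R3 + (6)·R1: [0, 12, 12, -2]
R4 ← R4 + (12)·R1: [0, 26, 18, -27]
R3 ← R3 + (6/7)·R2: [0, 0, 12/7, 34/7]
R4 ← R4 + (13/7)·R2: [0, 0, -30/7, -85/7]
R4 ← R4 + (5/2)·R3: [0, 0, 0, 0]
3 pivots among 4 columns.
Only 3 < 4 pivot columns, so the columns are linearly dependent.

no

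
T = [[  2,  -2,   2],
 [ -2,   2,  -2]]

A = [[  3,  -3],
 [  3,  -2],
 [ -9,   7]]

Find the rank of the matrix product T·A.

1

First compute TA:
[[-18,  12],
 [ 18, -12]]
Now row reduce the product.
R2 ← R2 + R1: [0, 0]
1 nonzero row, so rank(TA) = 1.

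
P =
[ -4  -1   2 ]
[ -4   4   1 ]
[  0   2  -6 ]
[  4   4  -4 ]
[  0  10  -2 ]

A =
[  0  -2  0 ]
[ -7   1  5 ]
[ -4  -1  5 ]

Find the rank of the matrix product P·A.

First compute PA:
[[ -1,   5,   5],
 [-32,  11,  25],
 [ 10,   8, -20],
 [-12,   0,   0],
 [-62,  12,  40]]
Now row reduce the product.
R2 ← R2 − (32)·R1: [0, -149, -135]
R3 ← R3 + (10)·R1: [0, 58, 30]
R4 ← R4 − (12)·R1: [0, -60, -60]
R5 ← R5 − (62)·R1: [0, -298, -270]
R3 ← R3 + (58/149)·R2: [0, 0, -3360/149]
R4 ← R4 − (60/149)·R2: [0, 0, -840/149]
R5 ← R5 − (2)·R2: [0, 0, 0]
R4 ← R4 − (1/4)·R3: [0, 0, 0]
3 nonzero rows, so rank(PA) = 3.

3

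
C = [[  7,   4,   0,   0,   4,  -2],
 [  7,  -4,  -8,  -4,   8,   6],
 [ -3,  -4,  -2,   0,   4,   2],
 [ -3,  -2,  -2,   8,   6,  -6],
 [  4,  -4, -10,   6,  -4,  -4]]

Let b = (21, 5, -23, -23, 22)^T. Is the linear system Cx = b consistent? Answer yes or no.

Row reduce the augmented matrix [C | b].
R2 ← R2 − R1: [0, -8, -8, -4, 4, 8, -16]
R3 ← R3 + (3/7)·R1: [0, -16/7, -2, 0, 40/7, 8/7, -14]
R4 ← R4 + (3/7)·R1: [0, -2/7, -2, 8, 54/7, -48/7, -14]
R5 ← R5 − (4/7)·R1: [0, -44/7, -10, 6, -44/7, -20/7, 10]
R3 ← R3 − (2/7)·R2: [0, 0, 2/7, 8/7, 32/7, -8/7, -66/7]
R4 ← R4 − (1/28)·R2: [0, 0, -12/7, 57/7, 53/7, -50/7, -94/7]
R5 ← R5 − (11/14)·R2: [0, 0, -26/7, 64/7, -66/7, -64/7, 158/7]
R4 ← R4 + (6)·R3: [0, 0, 0, 15, 35, -14, -70]
R5 ← R5 + (13)·R3: [0, 0, 0, 24, 50, -24, -100]
R5 ← R5 − (8/5)·R4: [0, 0, 0, 0, -6, -8/5, 12]
The echelon form has 5 nonzero rows, and every pivot lies in the first 6 columns, so rank(C) = rank([C|b]) = 5.
The system is consistent.

yes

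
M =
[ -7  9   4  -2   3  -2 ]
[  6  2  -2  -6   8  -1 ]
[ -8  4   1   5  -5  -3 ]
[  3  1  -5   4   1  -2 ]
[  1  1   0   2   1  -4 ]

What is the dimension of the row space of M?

5

Row reduce to echelon form.
R2 ← R2 + (6/7)·R1: [0, 68/7, 10/7, -54/7, 74/7, -19/7]
R3 ← R3 − (8/7)·R1: [0, -44/7, -25/7, 51/7, -59/7, -5/7]
R4 ← R4 + (3/7)·R1: [0, 34/7, -23/7, 22/7, 16/7, -20/7]
R5 ← R5 + (1/7)·R1: [0, 16/7, 4/7, 12/7, 10/7, -30/7]
R3 ← R3 + (11/17)·R2: [0, 0, -45/17, 39/17, -27/17, -42/17]
R4 ← R4 − (1/2)·R2: [0, 0, -4, 7, -3, -3/2]
R5 ← R5 − (4/17)·R2: [0, 0, 4/17, 60/17, -18/17, -62/17]
R4 ← R4 − (68/45)·R3: [0, 0, 0, 53/15, -3/5, 67/30]
R5 ← R5 + (4/45)·R3: [0, 0, 0, 56/15, -6/5, -58/15]
R5 ← R5 − (56/53)·R4: [0, 0, 0, 0, -30/53, -330/53]
Echelon form has 5 nonzero rows, so rank(M) = 5.
The row space has dimension equal to the rank: 5.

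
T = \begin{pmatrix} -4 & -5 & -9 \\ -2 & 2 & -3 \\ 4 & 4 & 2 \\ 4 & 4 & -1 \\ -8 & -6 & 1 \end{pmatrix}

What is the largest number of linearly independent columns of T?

3

Row reduce to echelon form.
R2 ← R2 − (1/2)·R1: [0, 9/2, 3/2]
R3 ← R3 + R1: [0, -1, -7]
R4 ← R4 + R1: [0, -1, -10]
R5 ← R5 − (2)·R1: [0, 4, 19]
R3 ← R3 + (2/9)·R2: [0, 0, -20/3]
R4 ← R4 + (2/9)·R2: [0, 0, -29/3]
R5 ← R5 − (8/9)·R2: [0, 0, 53/3]
R4 ← R4 − (29/20)·R3: [0, 0, 0]
R5 ← R5 + (53/20)·R3: [0, 0, 0]
Echelon form has 3 nonzero rows, so rank(T) = 3.
The rank gives the maximum number of linearly independent columns: 3.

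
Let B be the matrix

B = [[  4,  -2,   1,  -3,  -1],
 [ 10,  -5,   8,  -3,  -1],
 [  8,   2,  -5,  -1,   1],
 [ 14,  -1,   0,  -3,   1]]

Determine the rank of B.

Row reduce to echelon form.
R2 ← R2 − (5/2)·R1: [0, 0, 11/2, 9/2, 3/2]
R3 ← R3 − (2)·R1: [0, 6, -7, 5, 3]
R4 ← R4 − (7/2)·R1: [0, 6, -7/2, 15/2, 9/2]
Swap R2 ↔ R3
R4 ← R4 − R2: [0, 0, 7/2, 5/2, 3/2]
R4 ← R4 − (7/11)·R3: [0, 0, 0, -4/11, 6/11]
Echelon form has 4 nonzero rows, so rank(B) = 4.

4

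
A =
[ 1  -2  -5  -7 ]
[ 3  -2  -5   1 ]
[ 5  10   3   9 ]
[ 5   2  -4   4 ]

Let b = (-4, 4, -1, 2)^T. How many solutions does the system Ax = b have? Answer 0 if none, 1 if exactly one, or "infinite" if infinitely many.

0

Row reduce the augmented matrix [A | b].
R2 ← R2 − (3)·R1: [0, 4, 10, 22, 16]
R3 ← R3 − (5)·R1: [0, 20, 28, 44, 19]
R4 ← R4 − (5)·R1: [0, 12, 21, 39, 22]
R3 ← R3 − (5)·R2: [0, 0, -22, -66, -61]
R4 ← R4 − (3)·R2: [0, 0, -9, -27, -26]
R4 ← R4 − (9/22)·R3: [0, 0, 0, 0, -23/22]
The echelon form has 4 nonzero rows; the last pivot sits in the augmented column, so rank(A) = 3 but rank([A|b]) = 4.
Since the ranks differ, the system is inconsistent.
It has no solutions.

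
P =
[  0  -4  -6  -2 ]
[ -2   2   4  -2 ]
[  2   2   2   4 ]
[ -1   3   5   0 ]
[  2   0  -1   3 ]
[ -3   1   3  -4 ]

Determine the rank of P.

2

Row reduce to echelon form.
Swap R1 ↔ R2
R3 ← R3 + R1: [0, 4, 6, 2]
R4 ← R4 − (1/2)·R1: [0, 2, 3, 1]
R5 ← R5 + R1: [0, 2, 3, 1]
R6 ← R6 − (3/2)·R1: [0, -2, -3, -1]
R3 ← R3 + R2: [0, 0, 0, 0]
R4 ← R4 + (1/2)·R2: [0, 0, 0, 0]
R5 ← R5 + (1/2)·R2: [0, 0, 0, 0]
R6 ← R6 − (1/2)·R2: [0, 0, 0, 0]
Echelon form has 2 nonzero rows, so rank(P) = 2.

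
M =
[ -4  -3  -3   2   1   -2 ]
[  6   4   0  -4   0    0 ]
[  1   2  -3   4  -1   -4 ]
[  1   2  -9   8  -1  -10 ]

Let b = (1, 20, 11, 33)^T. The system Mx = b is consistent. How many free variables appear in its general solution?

Row reduce the augmented matrix [M | b].
R2 ← R2 + (3/2)·R1: [0, -1/2, -9/2, -1, 3/2, -3, 43/2]
R3 ← R3 + (1/4)·R1: [0, 5/4, -15/4, 9/2, -3/4, -9/2, 45/4]
R4 ← R4 + (1/4)·R1: [0, 5/4, -39/4, 17/2, -3/4, -21/2, 133/4]
R3 ← R3 + (5/2)·R2: [0, 0, -15, 2, 3, -12, 65]
R4 ← R4 + (5/2)·R2: [0, 0, -21, 6, 3, -18, 87]
R4 ← R4 − (7/5)·R3: [0, 0, 0, 16/5, -6/5, -6/5, -4]
The echelon form has 4 nonzero rows, and every pivot lies in the first 6 columns, so rank(M) = rank([M|b]) = 4.
The system is consistent.
Free variables = (unknowns) − (rank) = 6 − 4 = 2.

2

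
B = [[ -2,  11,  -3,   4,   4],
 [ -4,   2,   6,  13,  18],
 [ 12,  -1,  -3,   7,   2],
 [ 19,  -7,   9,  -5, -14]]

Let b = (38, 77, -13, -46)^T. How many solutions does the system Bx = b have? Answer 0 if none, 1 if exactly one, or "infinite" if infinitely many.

infinite

Row reduce the augmented matrix [B | b].
R2 ← R2 − (2)·R1: [0, -20, 12, 5, 10, 1]
R3 ← R3 + (6)·R1: [0, 65, -21, 31, 26, 215]
R4 ← R4 + (19/2)·R1: [0, 195/2, -39/2, 33, 24, 315]
R3 ← R3 + (13/4)·R2: [0, 0, 18, 189/4, 117/2, 873/4]
R4 ← R4 + (39/8)·R2: [0, 0, 39, 459/8, 291/4, 2559/8]
R4 ← R4 − (13/6)·R3: [0, 0, 0, -45, -54, -153]
The echelon form has 4 nonzero rows, and every pivot lies in the first 5 columns, so rank(B) = rank([B|b]) = 4.
The system is consistent.
rank = 4 < 5 unknowns, so there are infinitely many solutions.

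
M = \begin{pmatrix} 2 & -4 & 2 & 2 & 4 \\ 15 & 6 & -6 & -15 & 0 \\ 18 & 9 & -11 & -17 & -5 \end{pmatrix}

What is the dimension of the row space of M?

3

Row reduce to echelon form.
R2 ← R2 − (15/2)·R1: [0, 36, -21, -30, -30]
R3 ← R3 − (9)·R1: [0, 45, -29, -35, -41]
R3 ← R3 − (5/4)·R2: [0, 0, -11/4, 5/2, -7/2]
Echelon form has 3 nonzero rows, so rank(M) = 3.
The row space has dimension equal to the rank: 3.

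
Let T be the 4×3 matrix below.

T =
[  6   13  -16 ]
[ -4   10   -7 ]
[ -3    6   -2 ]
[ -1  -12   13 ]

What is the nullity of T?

Row reduce to echelon form.
R2 ← R2 + (2/3)·R1: [0, 56/3, -53/3]
R3 ← R3 + (1/2)·R1: [0, 25/2, -10]
R4 ← R4 + (1/6)·R1: [0, -59/6, 31/3]
R3 ← R3 − (75/112)·R2: [0, 0, 205/112]
R4 ← R4 + (59/112)·R2: [0, 0, 115/112]
R4 ← R4 − (23/41)·R3: [0, 0, 0]
3 nonzero rows, so rank(T) = 3.
T has 3 columns; by rank–nullity, nullity = 3 − 3 = 0.

0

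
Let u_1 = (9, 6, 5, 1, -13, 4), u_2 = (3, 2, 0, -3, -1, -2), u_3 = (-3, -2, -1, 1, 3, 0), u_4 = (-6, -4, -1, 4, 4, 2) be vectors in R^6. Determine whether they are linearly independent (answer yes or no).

Form the matrix with these vectors as rows and row reduce.
R2 ← R2 − (1/3)·R1: [0, 0, -5/3, -10/3, 10/3, -10/3]
R3 ← R3 + (1/3)·R1: [0, 0, 2/3, 4/3, -4/3, 4/3]
R4 ← R4 + (2/3)·R1: [0, 0, 7/3, 14/3, -14/3, 14/3]
R3 ← R3 + (2/5)·R2: [0, 0, 0, 0, 0, 0]
R4 ← R4 + (7/5)·R2: [0, 0, 0, 0, 0, 0]
2 nonzero rows, so the 4 vectors span a space of dimension 2.
Since 2 < 4, the vectors are linearly dependent.

no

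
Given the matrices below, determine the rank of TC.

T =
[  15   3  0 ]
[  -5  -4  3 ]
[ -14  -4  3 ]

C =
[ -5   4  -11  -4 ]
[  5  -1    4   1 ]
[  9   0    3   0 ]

First compute TC:
[[-60,  57, -153, -57],
 [ 32, -16,  48,  16],
 [ 77, -52, 147,  52]]
Now row reduce the product.
R2 ← R2 + (8/15)·R1: [0, 72/5, -168/5, -72/5]
R3 ← R3 + (77/60)·R1: [0, 423/20, -987/20, -423/20]
R3 ← R3 − (47/32)·R2: [0, 0, 0, 0]
2 nonzero rows, so rank(TC) = 2.

2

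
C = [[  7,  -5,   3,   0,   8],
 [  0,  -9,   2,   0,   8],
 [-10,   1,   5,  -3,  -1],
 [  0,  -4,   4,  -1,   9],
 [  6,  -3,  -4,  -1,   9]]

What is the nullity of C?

Row reduce to echelon form.
R3 ← R3 + (10/7)·R1: [0, -43/7, 65/7, -3, 73/7]
R5 ← R5 − (6/7)·R1: [0, 9/7, -46/7, -1, 15/7]
R3 ← R3 − (43/63)·R2: [0, 0, 499/63, -3, 313/63]
R4 ← R4 − (4/9)·R2: [0, 0, 28/9, -1, 49/9]
R5 ← R5 + (1/7)·R2: [0, 0, -44/7, -1, 23/7]
R4 ← R4 − (196/499)·R3: [0, 0, 0, 89/499, 1743/499]
R5 ← R5 + (396/499)·R3: [0, 0, 0, -1687/499, 3607/499]
R5 ← R5 + (1687/89)·R4: [0, 0, 0, 0, 6536/89]
5 nonzero rows, so rank(C) = 5.
C has 5 columns; by rank–nullity, nullity = 5 − 5 = 0.

0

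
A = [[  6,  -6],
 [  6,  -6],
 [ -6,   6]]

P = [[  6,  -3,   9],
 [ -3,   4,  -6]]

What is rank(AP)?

First compute AP:
[[ 54, -42,  90],
 [ 54, -42,  90],
 [-54,  42, -90]]
Now row reduce the product.
R2 ← R2 − R1: [0, 0, 0]
R3 ← R3 + R1: [0, 0, 0]
1 nonzero row, so rank(AP) = 1.

1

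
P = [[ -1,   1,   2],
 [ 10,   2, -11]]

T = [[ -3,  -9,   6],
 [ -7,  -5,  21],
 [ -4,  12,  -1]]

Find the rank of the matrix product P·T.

First compute PT:
[[-12,  28,  13],
 [  0, -232, 113]]
Now row reduce the product.
2 nonzero rows, so rank(PT) = 2.

2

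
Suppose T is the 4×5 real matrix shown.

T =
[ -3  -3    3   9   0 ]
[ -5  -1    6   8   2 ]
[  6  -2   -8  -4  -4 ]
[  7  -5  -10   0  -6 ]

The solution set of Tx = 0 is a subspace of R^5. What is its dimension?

3

Row reduce to echelon form.
R2 ← R2 − (5/3)·R1: [0, 4, 1, -7, 2]
R3 ← R3 + (2)·R1: [0, -8, -2, 14, -4]
R4 ← R4 + (7/3)·R1: [0, -12, -3, 21, -6]
R3 ← R3 + (2)·R2: [0, 0, 0, 0, 0]
R4 ← R4 + (3)·R2: [0, 0, 0, 0, 0]
2 nonzero rows, so rank(T) = 2.
T has 5 columns; by rank–nullity, nullity = 5 − 2 = 3.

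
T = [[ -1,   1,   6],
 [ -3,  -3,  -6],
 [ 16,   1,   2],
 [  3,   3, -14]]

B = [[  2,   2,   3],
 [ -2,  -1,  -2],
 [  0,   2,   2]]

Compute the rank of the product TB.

2

First compute TB:
[[ -4,   9,   7],
 [  0, -15, -15],
 [ 30,  35,  50],
 [  0, -25, -25]]
Now row reduce the product.
R3 ← R3 + (15/2)·R1: [0, 205/2, 205/2]
R3 ← R3 + (41/6)·R2: [0, 0, 0]
R4 ← R4 − (5/3)·R2: [0, 0, 0]
2 nonzero rows, so rank(TB) = 2.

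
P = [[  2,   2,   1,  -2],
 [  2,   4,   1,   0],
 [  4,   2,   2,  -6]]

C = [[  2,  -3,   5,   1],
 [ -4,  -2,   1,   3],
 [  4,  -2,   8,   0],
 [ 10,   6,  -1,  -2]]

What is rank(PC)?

2

First compute PC:
[[-20, -24,  22,  12],
 [ -8, -16,  22,  14],
 [-52, -56,  44,  22]]
Now row reduce the product.
R2 ← R2 − (2/5)·R1: [0, -32/5, 66/5, 46/5]
R3 ← R3 − (13/5)·R1: [0, 32/5, -66/5, -46/5]
R3 ← R3 + R2: [0, 0, 0, 0]
2 nonzero rows, so rank(PC) = 2.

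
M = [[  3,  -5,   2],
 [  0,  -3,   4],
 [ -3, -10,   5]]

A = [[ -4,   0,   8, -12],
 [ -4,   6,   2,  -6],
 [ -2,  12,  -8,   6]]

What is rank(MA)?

2

First compute MA:
[[  4,  -6,  -2,   6],
 [  4,  30, -38,  42],
 [ 42,   0, -84, 126]]
Now row reduce the product.
R2 ← R2 − R1: [0, 36, -36, 36]
R3 ← R3 − (21/2)·R1: [0, 63, -63, 63]
R3 ← R3 − (7/4)·R2: [0, 0, 0, 0]
2 nonzero rows, so rank(MA) = 2.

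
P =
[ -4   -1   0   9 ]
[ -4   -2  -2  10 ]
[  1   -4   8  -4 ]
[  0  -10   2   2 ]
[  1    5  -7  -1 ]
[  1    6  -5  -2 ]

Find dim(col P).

Row reduce to echelon form.
R2 ← R2 − R1: [0, -1, -2, 1]
R3 ← R3 + (1/4)·R1: [0, -17/4, 8, -7/4]
R5 ← R5 + (1/4)·R1: [0, 19/4, -7, 5/4]
R6 ← R6 + (1/4)·R1: [0, 23/4, -5, 1/4]
R3 ← R3 − (17/4)·R2: [0, 0, 33/2, -6]
R4 ← R4 − (10)·R2: [0, 0, 22, -8]
R5 ← R5 + (19/4)·R2: [0, 0, -33/2, 6]
R6 ← R6 + (23/4)·R2: [0, 0, -33/2, 6]
R4 ← R4 − (4/3)·R3: [0, 0, 0, 0]
R5 ← R5 + R3: [0, 0, 0, 0]
R6 ← R6 + R3: [0, 0, 0, 0]
Echelon form has 3 nonzero rows, so rank(P) = 3.
The column space has dimension equal to the rank: 3.

3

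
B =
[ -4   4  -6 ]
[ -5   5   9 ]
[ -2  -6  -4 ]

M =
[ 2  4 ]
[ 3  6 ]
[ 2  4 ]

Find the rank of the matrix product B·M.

First compute BM:
[[ -8, -16],
 [ 23,  46],
 [-30, -60]]
Now row reduce the product.
R2 ← R2 + (23/8)·R1: [0, 0]
R3 ← R3 − (15/4)·R1: [0, 0]
1 nonzero row, so rank(BM) = 1.

1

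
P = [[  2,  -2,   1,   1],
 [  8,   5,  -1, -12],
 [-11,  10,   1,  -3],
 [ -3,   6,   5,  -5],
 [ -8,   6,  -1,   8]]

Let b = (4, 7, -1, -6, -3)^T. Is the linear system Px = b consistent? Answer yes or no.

no

Row reduce the augmented matrix [P | b].
R2 ← R2 − (4)·R1: [0, 13, -5, -16, -9]
R3 ← R3 + (11/2)·R1: [0, -1, 13/2, 5/2, 21]
R4 ← R4 + (3/2)·R1: [0, 3, 13/2, -7/2, 0]
R5 ← R5 + (4)·R1: [0, -2, 3, 12, 13]
R3 ← R3 + (1/13)·R2: [0, 0, 159/26, 33/26, 264/13]
R4 ← R4 − (3/13)·R2: [0, 0, 199/26, 5/26, 27/13]
R5 ← R5 + (2/13)·R2: [0, 0, 29/13, 124/13, 151/13]
R4 ← R4 − (199/159)·R3: [0, 0, 0, -74/53, -1237/53]
R5 ← R5 − (58/159)·R3: [0, 0, 0, 481/53, 223/53]
R5 ← R5 + (13/2)·R4: [0, 0, 0, 0, -295/2]
The echelon form has 5 nonzero rows; the last pivot sits in the augmented column, so rank(P) = 4 but rank([P|b]) = 5.
Since the ranks differ, the system is inconsistent.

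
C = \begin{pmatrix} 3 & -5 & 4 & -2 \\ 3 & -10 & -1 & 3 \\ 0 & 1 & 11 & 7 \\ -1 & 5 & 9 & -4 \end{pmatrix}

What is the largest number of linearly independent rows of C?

Row reduce to echelon form.
R2 ← R2 − R1: [0, -5, -5, 5]
R4 ← R4 + (1/3)·R1: [0, 10/3, 31/3, -14/3]
R3 ← R3 + (1/5)·R2: [0, 0, 10, 8]
R4 ← R4 + (2/3)·R2: [0, 0, 7, -4/3]
R4 ← R4 − (7/10)·R3: [0, 0, 0, -104/15]
Echelon form has 4 nonzero rows, so rank(C) = 4.
The rank gives the maximum number of linearly independent rows: 4.

4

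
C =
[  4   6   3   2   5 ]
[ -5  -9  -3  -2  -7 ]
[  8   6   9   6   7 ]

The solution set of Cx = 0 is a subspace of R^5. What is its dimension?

Row reduce to echelon form.
R2 ← R2 + (5/4)·R1: [0, -3/2, 3/4, 1/2, -3/4]
R3 ← R3 − (2)·R1: [0, -6, 3, 2, -3]
R3 ← R3 − (4)·R2: [0, 0, 0, 0, 0]
2 nonzero rows, so rank(C) = 2.
C has 5 columns; by rank–nullity, nullity = 5 − 2 = 3.

3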